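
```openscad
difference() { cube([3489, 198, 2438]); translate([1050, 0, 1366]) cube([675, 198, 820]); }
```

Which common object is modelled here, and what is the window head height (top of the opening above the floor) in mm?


A wall with a window opening. The window head height is 2186 mm.

A wall with a rectangular opening subtracted — a window. Sill at z = 1366, opening 820 mm tall, so the head is at 1366 + 820 = 2186 mm.


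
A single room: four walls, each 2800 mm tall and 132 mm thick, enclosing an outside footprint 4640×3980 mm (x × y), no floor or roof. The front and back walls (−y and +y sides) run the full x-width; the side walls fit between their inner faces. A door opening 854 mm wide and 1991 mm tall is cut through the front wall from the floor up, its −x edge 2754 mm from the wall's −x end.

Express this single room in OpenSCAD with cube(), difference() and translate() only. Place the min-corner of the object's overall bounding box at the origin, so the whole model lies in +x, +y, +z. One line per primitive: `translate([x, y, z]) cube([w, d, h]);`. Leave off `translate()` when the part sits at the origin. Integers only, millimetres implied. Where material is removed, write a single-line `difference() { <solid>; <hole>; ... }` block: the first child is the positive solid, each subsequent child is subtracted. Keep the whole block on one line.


difference() { cube([4640, 132, 2800]); translate([2754, 0, 0]) cube([854, 132, 1991]); }
translate([0, 3848, 0]) cube([4640, 132, 2800]);
translate([0, 132, 0]) cube([132, 3716, 2800]);
translate([4508, 132, 0]) cube([132, 3716, 2800]);


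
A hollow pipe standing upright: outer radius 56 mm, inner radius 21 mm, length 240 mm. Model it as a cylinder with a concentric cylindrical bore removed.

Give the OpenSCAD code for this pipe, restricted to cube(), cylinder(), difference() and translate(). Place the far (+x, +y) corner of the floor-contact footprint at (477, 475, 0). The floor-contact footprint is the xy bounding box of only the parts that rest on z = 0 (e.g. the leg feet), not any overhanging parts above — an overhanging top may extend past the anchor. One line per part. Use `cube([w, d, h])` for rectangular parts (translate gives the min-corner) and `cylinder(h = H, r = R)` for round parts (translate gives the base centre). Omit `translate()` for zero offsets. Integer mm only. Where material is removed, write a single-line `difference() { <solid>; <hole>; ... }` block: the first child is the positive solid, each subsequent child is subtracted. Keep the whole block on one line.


difference() { translate([421, 419, 0]) cylinder(h = 240, r = 56); translate([421, 419, 0]) cylinder(h = 240, r = 21); }


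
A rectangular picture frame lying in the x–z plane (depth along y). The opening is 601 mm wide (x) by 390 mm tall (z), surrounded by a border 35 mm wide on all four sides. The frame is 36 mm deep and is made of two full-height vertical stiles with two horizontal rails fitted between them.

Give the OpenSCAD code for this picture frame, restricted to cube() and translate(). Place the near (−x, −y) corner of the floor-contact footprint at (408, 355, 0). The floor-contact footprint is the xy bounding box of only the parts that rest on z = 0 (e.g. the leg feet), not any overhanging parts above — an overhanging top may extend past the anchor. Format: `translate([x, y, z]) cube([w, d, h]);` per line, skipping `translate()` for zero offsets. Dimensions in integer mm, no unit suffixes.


translate([408, 355, 0]) cube([35, 36, 460]);
translate([1044, 355, 0]) cube([35, 36, 460]);
translate([443, 355, 0]) cube([601, 36, 35]);
translate([443, 355, 425]) cube([601, 36, 35]);


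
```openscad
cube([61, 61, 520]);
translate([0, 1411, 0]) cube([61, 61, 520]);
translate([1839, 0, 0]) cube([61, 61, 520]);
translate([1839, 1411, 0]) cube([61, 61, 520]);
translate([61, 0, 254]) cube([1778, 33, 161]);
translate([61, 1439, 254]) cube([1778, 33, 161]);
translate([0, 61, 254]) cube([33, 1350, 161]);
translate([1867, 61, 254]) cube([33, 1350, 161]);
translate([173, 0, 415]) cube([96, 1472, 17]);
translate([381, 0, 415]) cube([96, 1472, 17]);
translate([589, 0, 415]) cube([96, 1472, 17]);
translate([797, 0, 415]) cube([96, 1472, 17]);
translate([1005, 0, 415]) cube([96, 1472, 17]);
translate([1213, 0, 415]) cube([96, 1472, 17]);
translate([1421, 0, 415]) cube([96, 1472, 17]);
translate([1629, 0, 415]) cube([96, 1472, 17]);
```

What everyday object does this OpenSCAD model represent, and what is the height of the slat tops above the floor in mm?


A bed frame. The slat-top height is 432 mm.

Four posts, four rails, and a row of slats — a bed frame. Slats sit on the rails at z = 254 + 161 = 415; with slat thickness 17, the top is 432 mm.


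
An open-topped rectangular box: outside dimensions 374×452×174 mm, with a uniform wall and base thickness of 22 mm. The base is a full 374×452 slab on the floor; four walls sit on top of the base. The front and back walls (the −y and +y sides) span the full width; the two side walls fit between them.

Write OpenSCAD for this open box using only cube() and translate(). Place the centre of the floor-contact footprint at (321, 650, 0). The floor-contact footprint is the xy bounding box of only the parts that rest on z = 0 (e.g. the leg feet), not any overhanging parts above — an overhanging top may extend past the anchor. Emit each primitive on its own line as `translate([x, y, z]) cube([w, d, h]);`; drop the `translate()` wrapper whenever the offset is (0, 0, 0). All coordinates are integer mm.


translate([134, 424, 0]) cube([374, 452, 22]);
translate([134, 424, 22]) cube([374, 22, 152]);
translate([134, 854, 22]) cube([374, 22, 152]);
translate([134, 446, 22]) cube([22, 408, 152]);
translate([486, 446, 22]) cube([22, 408, 152]);


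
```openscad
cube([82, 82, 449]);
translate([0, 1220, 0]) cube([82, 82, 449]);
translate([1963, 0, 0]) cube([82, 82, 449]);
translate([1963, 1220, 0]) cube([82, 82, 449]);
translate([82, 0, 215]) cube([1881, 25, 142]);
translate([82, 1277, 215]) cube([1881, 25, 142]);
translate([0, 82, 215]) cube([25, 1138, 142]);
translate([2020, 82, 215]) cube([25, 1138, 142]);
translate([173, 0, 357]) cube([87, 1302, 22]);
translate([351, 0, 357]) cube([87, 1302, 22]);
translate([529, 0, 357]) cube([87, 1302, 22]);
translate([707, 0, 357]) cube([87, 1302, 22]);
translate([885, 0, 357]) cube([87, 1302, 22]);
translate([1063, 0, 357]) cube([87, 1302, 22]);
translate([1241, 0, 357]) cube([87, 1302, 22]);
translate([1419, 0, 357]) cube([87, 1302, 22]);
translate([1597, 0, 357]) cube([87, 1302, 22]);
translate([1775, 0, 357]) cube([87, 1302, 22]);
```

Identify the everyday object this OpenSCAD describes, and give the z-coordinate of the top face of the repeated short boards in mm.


A bed frame. The slat-top height is 379 mm.

Four posts, four rails, and a row of slats — a bed frame. Slats sit on the rails at z = 215 + 142 = 357; with slat thickness 22, the top is 379 mm.


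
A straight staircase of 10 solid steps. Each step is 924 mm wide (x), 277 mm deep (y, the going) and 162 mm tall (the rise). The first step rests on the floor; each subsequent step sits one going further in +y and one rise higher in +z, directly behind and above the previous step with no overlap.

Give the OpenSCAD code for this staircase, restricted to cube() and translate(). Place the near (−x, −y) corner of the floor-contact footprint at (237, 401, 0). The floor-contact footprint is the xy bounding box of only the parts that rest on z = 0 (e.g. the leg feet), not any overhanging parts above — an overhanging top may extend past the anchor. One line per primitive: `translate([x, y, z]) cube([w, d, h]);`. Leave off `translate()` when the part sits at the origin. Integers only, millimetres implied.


translate([237, 401, 0]) cube([924, 277, 162]);
translate([237, 678, 162]) cube([924, 277, 162]);
translate([237, 955, 324]) cube([924, 277, 162]);
translate([237, 1232, 486]) cube([924, 277, 162]);
translate([237, 1509, 648]) cube([924, 277, 162]);
translate([237, 1786, 810]) cube([924, 277, 162]);
translate([237, 2063, 972]) cube([924, 277, 162]);
translate([237, 2340, 1134]) cube([924, 277, 162]);
translate([237, 2617, 1296]) cube([924, 277, 162]);
translate([237, 2894, 1458]) cube([924, 277, 162]);


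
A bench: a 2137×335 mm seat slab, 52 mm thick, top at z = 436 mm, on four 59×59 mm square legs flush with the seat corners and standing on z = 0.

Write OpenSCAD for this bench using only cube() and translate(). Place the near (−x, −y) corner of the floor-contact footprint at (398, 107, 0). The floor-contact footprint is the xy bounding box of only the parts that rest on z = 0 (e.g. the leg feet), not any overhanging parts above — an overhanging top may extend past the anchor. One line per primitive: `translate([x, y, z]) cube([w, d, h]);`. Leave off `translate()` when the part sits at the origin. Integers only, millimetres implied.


// leg_h = 436 − 52 = 384
translate([398, 107, 384]) cube([2137, 335, 52]);
translate([398, 107, 0]) cube([59, 59, 384]);
translate([398, 383, 0]) cube([59, 59, 384]);
translate([2476, 107, 0]) cube([59, 59, 384]);
translate([2476, 383, 0]) cube([59, 59, 384]);


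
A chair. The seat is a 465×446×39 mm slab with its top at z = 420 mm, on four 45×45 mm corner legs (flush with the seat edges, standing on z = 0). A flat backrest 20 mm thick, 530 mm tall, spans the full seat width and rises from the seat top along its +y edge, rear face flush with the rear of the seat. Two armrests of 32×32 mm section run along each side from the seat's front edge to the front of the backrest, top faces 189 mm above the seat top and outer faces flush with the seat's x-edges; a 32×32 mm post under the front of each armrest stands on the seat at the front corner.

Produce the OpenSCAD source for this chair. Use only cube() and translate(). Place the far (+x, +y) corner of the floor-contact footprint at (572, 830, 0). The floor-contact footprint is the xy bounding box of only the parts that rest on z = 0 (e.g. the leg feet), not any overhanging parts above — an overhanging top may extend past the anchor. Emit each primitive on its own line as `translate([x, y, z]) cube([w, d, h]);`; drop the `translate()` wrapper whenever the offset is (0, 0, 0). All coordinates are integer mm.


translate([107, 384, 381]) cube([465, 446, 39]);
translate([107, 384, 0]) cube([45, 45, 381]);
translate([527, 384, 0]) cube([45, 45, 381]);
translate([107, 785, 0]) cube([45, 45, 381]);
translate([527, 785, 0]) cube([45, 45, 381]);
translate([107, 810, 420]) cube([465, 20, 530]);
translate([107, 384, 577]) cube([32, 426, 32]);
translate([540, 384, 577]) cube([32, 426, 32]);
translate([107, 384, 420]) cube([32, 32, 157]);
translate([540, 384, 420]) cube([32, 32, 157]);


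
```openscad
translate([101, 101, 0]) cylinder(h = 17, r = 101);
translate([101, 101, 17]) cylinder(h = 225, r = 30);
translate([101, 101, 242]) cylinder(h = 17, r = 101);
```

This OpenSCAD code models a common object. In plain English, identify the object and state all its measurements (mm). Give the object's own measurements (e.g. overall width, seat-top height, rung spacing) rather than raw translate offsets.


A spool: two coaxial disc flanges of radius 101 mm and thickness 17 mm, joined by a core cylinder of radius 30 mm and height 225 mm. The lower flange rests on z = 0 and the three cylinders share a vertical axis.


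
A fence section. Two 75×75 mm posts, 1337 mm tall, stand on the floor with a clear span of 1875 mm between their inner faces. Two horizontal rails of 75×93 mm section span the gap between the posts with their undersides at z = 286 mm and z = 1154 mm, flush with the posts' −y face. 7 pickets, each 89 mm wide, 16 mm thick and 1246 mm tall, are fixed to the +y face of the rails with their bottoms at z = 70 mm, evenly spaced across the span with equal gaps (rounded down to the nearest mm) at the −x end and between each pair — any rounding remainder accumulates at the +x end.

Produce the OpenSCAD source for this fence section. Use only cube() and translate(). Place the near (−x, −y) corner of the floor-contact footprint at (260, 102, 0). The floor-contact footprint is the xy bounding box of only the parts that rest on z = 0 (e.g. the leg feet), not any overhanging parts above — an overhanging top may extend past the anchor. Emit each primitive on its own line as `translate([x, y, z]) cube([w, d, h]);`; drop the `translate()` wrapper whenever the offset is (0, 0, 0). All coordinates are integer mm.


translate([260, 102, 0]) cube([75, 75, 1337]);
translate([2210, 102, 0]) cube([75, 75, 1337]);
translate([335, 102, 286]) cube([1875, 75, 93]);
translate([335, 102, 1154]) cube([1875, 75, 93]);
translate([491, 177, 70]) cube([89, 16, 1246]);
translate([736, 177, 70]) cube([89, 16, 1246]);
translate([981, 177, 70]) cube([89, 16, 1246]);
translate([1226, 177, 70]) cube([89, 16, 1246]);
translate([1471, 177, 70]) cube([89, 16, 1246]);
translate([1716, 177, 70]) cube([89, 16, 1246]);
translate([1961, 177, 70]) cube([89, 16, 1246]);


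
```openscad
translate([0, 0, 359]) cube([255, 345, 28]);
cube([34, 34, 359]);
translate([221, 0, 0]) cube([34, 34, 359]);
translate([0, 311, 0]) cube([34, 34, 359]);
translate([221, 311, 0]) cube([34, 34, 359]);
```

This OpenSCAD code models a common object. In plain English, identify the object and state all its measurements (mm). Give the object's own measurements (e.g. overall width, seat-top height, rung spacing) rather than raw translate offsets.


A four-legged stool. The seat is a 255×345×28 mm slab whose top surface is at z = 387 mm; four square legs, each 34×34 mm in cross-section, run from the floor (z = 0) to the underside of the seat, each flush with a corner of the seat.


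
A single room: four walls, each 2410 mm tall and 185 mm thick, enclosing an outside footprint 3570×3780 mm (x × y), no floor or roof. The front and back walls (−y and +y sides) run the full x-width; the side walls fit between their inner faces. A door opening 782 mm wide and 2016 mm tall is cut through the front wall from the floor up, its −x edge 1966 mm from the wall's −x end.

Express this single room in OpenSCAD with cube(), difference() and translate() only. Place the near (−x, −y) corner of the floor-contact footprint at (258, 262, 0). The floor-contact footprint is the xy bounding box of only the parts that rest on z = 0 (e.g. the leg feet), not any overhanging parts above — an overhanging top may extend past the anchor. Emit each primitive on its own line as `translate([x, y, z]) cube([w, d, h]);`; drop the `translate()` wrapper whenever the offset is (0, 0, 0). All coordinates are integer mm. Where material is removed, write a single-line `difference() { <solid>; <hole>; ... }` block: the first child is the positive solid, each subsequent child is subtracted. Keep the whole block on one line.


difference() { translate([258, 262, 0]) cube([3570, 185, 2410]); translate([2224, 262, 0]) cube([782, 185, 2016]); }
translate([258, 3857, 0]) cube([3570, 185, 2410]);
translate([258, 447, 0]) cube([185, 3410, 2410]);
translate([3643, 447, 0]) cube([185, 3410, 2410]);


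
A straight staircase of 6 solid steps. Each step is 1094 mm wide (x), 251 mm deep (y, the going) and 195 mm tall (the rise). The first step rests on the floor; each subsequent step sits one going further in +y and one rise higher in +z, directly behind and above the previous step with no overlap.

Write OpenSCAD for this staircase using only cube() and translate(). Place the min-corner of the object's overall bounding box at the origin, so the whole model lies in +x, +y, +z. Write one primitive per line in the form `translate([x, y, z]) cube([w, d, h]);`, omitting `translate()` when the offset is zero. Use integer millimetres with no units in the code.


cube([1094, 251, 195]);
translate([0, 251, 195]) cube([1094, 251, 195]);
translate([0, 502, 390]) cube([1094, 251, 195]);
translate([0, 753, 585]) cube([1094, 251, 195]);
translate([0, 1004, 780]) cube([1094, 251, 195]);
translate([0, 1255, 975]) cube([1094, 251, 195]);


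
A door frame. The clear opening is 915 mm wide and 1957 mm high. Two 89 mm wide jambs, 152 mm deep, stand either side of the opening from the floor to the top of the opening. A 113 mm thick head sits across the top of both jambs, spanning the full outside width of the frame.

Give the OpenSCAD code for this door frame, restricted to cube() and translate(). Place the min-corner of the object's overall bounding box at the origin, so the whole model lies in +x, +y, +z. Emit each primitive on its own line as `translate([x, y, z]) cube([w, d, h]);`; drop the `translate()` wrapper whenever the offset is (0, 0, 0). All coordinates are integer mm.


cube([89, 152, 1957]);
translate([1004, 0, 0]) cube([89, 152, 1957]);
translate([0, 0, 1957]) cube([1093, 152, 113]);


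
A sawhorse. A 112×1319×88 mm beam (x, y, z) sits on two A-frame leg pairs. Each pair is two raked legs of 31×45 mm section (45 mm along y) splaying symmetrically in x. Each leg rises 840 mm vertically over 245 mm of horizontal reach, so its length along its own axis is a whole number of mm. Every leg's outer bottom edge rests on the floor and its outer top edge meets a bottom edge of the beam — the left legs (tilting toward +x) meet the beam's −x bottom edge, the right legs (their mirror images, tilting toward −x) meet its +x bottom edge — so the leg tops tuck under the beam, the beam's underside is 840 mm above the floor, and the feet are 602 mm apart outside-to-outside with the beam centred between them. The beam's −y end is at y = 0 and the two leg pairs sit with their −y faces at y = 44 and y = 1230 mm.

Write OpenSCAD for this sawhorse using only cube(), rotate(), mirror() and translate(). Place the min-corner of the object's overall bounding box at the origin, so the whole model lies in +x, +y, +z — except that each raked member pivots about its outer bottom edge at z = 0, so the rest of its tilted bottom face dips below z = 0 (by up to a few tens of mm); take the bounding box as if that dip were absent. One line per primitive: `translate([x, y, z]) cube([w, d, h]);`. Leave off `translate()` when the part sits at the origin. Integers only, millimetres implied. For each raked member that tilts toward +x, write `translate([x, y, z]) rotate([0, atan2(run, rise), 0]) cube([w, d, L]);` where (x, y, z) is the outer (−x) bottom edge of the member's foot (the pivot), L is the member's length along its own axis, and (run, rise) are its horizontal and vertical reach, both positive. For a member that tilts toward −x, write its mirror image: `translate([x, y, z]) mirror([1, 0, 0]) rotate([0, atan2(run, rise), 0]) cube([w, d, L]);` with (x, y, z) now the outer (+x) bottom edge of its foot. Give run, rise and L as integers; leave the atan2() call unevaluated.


translate([245, 0, 840]) cube([112, 1319, 88]);
translate([0, 44, 0]) rotate([0, atan2(245, 840), 0]) cube([31, 45, 875]);
translate([602, 44, 0]) mirror([1, 0, 0]) rotate([0, atan2(245, 840), 0]) cube([31, 45, 875]);
translate([0, 1230, 0]) rotate([0, atan2(245, 840), 0]) cube([31, 45, 875]);
translate([602, 1230, 0]) mirror([1, 0, 0]) rotate([0, atan2(245, 840), 0]) cube([31, 45, 875]);


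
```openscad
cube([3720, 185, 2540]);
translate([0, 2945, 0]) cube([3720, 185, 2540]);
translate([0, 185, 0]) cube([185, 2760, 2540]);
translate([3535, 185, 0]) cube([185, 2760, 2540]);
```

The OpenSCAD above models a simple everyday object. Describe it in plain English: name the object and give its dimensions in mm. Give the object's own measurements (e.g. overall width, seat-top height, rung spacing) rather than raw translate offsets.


The wall frame of a small rectangular building: four walls, each 2540 mm tall and 185 mm thick, enclosing a footprint 3720 mm (x) by 3130 mm (y) outside-to-outside, with no floor or roof. The front and back walls (the −y and +y sides) span the full width; the two side walls fit between them.


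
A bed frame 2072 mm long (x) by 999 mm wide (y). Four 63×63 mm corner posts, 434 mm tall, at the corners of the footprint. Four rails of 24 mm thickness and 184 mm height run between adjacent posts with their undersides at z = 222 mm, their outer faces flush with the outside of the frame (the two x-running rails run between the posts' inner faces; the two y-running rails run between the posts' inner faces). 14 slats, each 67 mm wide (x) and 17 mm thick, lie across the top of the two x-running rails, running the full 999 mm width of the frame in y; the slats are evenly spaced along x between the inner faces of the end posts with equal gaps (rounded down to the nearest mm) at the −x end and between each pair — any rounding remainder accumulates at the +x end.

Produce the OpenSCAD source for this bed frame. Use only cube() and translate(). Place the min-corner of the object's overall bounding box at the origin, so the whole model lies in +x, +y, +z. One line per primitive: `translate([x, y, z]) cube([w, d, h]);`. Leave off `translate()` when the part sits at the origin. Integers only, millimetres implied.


cube([63, 63, 434]);
translate([0, 936, 0]) cube([63, 63, 434]);
translate([2009, 0, 0]) cube([63, 63, 434]);
translate([2009, 936, 0]) cube([63, 63, 434]);
translate([63, 0, 222]) cube([1946, 24, 184]);
translate([63, 975, 222]) cube([1946, 24, 184]);
translate([0, 63, 222]) cube([24, 873, 184]);
translate([2048, 63, 222]) cube([24, 873, 184]);
translate([130, 0, 406]) cube([67, 999, 17]);
translate([264, 0, 406]) cube([67, 999, 17]);
translate([398, 0, 406]) cube([67, 999, 17]);
translate([532, 0, 406]) cube([67, 999, 17]);
translate([666, 0, 406]) cube([67, 999, 17]);
translate([800, 0, 406]) cube([67, 999, 17]);
translate([934, 0, 406]) cube([67, 999, 17]);
translate([1068, 0, 406]) cube([67, 999, 17]);
translate([1202, 0, 406]) cube([67, 999, 17]);
translate([1336, 0, 406]) cube([67, 999, 17]);
translate([1470, 0, 406]) cube([67, 999, 17]);
translate([1604, 0, 406]) cube([67, 999, 17]);
translate([1738, 0, 406]) cube([67, 999, 17]);
translate([1872, 0, 406]) cube([67, 999, 17]);


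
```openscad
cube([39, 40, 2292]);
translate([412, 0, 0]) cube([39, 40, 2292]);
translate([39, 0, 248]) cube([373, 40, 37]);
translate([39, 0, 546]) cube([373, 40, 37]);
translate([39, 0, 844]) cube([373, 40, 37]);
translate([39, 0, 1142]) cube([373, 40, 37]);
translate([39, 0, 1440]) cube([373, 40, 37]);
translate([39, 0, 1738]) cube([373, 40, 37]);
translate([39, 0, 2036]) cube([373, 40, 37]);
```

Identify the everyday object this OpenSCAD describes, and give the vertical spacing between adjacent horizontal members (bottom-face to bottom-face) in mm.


A ladder. The rung spacing is 298 mm.

Two tall 39×40 posts with 7 short bars between them — a ladder. Adjacent rungs sit at z = 248 and z = 546, so the spacing is 546 − 248 = 298 mm.


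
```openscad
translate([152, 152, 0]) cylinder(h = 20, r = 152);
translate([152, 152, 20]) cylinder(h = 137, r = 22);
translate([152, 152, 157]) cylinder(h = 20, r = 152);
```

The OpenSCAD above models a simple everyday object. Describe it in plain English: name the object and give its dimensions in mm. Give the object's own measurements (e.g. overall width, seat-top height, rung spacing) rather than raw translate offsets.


A spool: two coaxial disc flanges of radius 152 mm and thickness 20 mm, joined by a core cylinder of radius 22 mm and height 137 mm. The lower flange rests on z = 0 and the three cylinders share a vertical axis.


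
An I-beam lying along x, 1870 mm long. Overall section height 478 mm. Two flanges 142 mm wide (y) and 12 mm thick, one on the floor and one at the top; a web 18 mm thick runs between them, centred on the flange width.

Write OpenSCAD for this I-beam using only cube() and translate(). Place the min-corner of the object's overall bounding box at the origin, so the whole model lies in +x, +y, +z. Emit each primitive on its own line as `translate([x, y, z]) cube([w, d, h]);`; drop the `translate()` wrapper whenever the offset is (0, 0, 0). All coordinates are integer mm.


cube([1870, 142, 12]);
translate([0, 62, 12]) cube([1870, 18, 454]);
translate([0, 0, 466]) cube([1870, 142, 12]);


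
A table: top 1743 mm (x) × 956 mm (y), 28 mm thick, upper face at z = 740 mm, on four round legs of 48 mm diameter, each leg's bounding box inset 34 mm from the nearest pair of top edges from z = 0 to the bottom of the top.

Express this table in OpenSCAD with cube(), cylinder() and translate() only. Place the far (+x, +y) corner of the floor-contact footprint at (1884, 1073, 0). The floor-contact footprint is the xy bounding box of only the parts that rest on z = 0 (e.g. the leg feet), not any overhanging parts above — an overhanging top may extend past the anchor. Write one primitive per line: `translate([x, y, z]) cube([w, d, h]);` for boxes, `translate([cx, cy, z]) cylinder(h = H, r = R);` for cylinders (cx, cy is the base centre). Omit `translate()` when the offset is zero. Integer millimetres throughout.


// leg_h = 740 - 28 = 712
translate([175, 151, 712]) cube([1743, 956, 28]);
translate([233, 209, 0]) cylinder(h = 712, r = 24);
translate([1860, 209, 0]) cylinder(h = 712, r = 24);
translate([233, 1049, 0]) cylinder(h = 712, r = 24);
translate([1860, 1049, 0]) cylinder(h = 712, r = 24);


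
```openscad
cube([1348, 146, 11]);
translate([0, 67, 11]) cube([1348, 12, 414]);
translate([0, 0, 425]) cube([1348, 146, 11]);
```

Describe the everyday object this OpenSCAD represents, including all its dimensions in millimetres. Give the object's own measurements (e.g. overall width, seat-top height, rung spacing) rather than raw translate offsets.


An I-beam lying along x, 1348 mm long. Overall section height 436 mm. Two flanges 146 mm wide (y) and 11 mm thick, one on the floor and one at the top; a web 12 mm thick runs between them, centred on the flange width.


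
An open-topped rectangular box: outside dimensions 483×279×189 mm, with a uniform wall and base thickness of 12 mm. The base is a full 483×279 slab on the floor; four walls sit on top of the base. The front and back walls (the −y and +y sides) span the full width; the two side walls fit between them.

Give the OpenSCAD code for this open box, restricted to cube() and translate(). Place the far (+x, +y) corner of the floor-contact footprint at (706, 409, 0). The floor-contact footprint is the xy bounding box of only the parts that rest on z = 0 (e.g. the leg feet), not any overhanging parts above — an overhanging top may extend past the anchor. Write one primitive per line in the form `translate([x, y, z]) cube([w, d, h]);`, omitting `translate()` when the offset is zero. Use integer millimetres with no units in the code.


translate([223, 130, 0]) cube([483, 279, 12]);
translate([223, 130, 12]) cube([483, 12, 177]);
translate([223, 397, 12]) cube([483, 12, 177]);
translate([223, 142, 12]) cube([12, 255, 177]);
translate([694, 142, 12]) cube([12, 255, 177]);


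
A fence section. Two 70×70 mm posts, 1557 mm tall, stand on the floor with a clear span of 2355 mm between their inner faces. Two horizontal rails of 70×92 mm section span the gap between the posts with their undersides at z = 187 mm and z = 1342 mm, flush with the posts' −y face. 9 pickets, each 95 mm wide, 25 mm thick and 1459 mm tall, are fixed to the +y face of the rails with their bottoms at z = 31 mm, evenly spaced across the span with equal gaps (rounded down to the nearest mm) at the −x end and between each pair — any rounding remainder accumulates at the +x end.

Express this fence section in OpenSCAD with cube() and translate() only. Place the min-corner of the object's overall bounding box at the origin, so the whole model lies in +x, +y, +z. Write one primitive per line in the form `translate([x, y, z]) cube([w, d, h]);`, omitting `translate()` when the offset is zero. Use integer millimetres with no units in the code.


cube([70, 70, 1557]);
translate([2425, 0, 0]) cube([70, 70, 1557]);
translate([70, 0, 187]) cube([2355, 70, 92]);
translate([70, 0, 1342]) cube([2355, 70, 92]);
translate([220, 70, 31]) cube([95, 25, 1459]);
translate([465, 70, 31]) cube([95, 25, 1459]);
translate([710, 70, 31]) cube([95, 25, 1459]);
translate([955, 70, 31]) cube([95, 25, 1459]);
translate([1200, 70, 31]) cube([95, 25, 1459]);
translate([1445, 70, 31]) cube([95, 25, 1459]);
translate([1690, 70, 31]) cube([95, 25, 1459]);
translate([1935, 70, 31]) cube([95, 25, 1459]);
translate([2180, 70, 31]) cube([95, 25, 1459]);


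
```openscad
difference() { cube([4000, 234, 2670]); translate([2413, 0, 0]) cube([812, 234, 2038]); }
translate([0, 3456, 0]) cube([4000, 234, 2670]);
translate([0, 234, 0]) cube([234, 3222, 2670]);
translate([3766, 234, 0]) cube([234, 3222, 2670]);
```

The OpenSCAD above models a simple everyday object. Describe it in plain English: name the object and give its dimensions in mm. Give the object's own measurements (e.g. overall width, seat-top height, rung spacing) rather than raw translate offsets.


A single room: four walls, each 2670 mm tall and 234 mm thick, enclosing an outside footprint 4000×3690 mm (x × y), no floor or roof. The front and back walls (−y and +y sides) run the full x-width; the side walls fit between their inner faces. A door opening 812 mm wide and 2038 mm tall is cut through the front wall from the floor up, its −x edge 2413 mm from the wall's −x end.


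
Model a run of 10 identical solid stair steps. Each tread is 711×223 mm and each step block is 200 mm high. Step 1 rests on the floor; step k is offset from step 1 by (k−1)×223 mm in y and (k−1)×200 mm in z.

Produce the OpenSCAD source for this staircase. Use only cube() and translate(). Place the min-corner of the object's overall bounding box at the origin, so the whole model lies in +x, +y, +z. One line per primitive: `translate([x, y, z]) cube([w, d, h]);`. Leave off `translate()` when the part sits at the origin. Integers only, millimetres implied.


cube([711, 223, 200]);
translate([0, 223, 200]) cube([711, 223, 200]);
translate([0, 446, 400]) cube([711, 223, 200]);
translate([0, 669, 600]) cube([711, 223, 200]);
translate([0, 892, 800]) cube([711, 223, 200]);
translate([0, 1115, 1000]) cube([711, 223, 200]);
translate([0, 1338, 1200]) cube([711, 223, 200]);
translate([0, 1561, 1400]) cube([711, 223, 200]);
translate([0, 1784, 1600]) cube([711, 223, 200]);
translate([0, 2007, 1800]) cube([711, 223, 200]);


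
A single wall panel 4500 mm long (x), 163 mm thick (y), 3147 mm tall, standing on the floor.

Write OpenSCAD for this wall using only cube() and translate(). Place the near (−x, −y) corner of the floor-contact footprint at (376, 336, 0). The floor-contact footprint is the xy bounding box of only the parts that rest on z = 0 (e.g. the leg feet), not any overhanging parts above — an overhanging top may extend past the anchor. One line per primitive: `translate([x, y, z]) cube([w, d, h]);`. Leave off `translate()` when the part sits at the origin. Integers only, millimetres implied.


translate([376, 336, 0]) cube([4500, 163, 3147]);


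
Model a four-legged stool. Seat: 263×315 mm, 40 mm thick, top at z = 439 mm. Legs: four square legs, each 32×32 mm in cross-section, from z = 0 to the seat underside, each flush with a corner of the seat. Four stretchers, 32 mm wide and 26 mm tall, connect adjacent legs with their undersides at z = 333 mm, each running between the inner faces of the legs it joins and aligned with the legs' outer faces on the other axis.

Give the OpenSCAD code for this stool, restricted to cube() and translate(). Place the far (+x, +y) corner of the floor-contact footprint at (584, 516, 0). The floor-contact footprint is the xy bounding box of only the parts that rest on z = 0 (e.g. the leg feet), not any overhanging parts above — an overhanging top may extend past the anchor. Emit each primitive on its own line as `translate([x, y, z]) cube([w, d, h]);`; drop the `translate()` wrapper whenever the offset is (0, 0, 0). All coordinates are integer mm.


// leg_h = 439 - 40 = 399
// stretcher span = 263 - 2*32 = 199
translate([321, 201, 399]) cube([263, 315, 40]);
translate([321, 201, 0]) cube([32, 32, 399]);
translate([552, 201, 0]) cube([32, 32, 399]);
translate([321, 484, 0]) cube([32, 32, 399]);
translate([552, 484, 0]) cube([32, 32, 399]);
translate([353, 201, 333]) cube([199, 32, 26]);
translate([353, 484, 333]) cube([199, 32, 26]);
translate([321, 233, 333]) cube([32, 251, 26]);
translate([552, 233, 333]) cube([32, 251, 26]);


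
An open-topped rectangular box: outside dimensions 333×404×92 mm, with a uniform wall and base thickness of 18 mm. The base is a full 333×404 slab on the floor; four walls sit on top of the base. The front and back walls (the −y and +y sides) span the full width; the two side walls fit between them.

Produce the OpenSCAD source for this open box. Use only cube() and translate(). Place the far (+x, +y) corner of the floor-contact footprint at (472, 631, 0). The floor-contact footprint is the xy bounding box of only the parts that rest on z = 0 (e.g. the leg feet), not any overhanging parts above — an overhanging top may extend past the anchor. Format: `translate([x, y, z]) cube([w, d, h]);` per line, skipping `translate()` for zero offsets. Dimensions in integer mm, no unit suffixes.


translate([139, 227, 0]) cube([333, 404, 18]);
translate([139, 227, 18]) cube([333, 18, 74]);
translate([139, 613, 18]) cube([333, 18, 74]);
translate([139, 245, 18]) cube([18, 368, 74]);
translate([454, 245, 18]) cube([18, 368, 74]);


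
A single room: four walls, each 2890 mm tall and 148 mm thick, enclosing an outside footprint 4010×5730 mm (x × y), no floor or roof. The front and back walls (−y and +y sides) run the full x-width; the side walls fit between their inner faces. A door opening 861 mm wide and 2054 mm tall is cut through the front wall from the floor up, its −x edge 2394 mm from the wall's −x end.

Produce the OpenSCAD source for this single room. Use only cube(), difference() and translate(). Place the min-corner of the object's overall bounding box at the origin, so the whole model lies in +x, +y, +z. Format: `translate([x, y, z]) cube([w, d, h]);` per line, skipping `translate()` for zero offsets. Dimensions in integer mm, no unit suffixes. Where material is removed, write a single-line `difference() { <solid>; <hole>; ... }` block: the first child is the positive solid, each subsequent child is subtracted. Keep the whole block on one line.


difference() { cube([4010, 148, 2890]); translate([2394, 0, 0]) cube([861, 148, 2054]); }
translate([0, 5582, 0]) cube([4010, 148, 2890]);
translate([0, 148, 0]) cube([148, 5434, 2890]);
translate([3862, 148, 0]) cube([148, 5434, 2890]);


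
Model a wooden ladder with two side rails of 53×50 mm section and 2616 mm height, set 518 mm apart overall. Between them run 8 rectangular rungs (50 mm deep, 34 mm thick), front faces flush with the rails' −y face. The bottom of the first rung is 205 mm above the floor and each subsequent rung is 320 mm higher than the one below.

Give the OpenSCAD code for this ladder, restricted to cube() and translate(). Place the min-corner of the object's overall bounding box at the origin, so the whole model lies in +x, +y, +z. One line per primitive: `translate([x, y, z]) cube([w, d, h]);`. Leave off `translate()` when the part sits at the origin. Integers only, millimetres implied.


cube([53, 50, 2616]);
translate([465, 0, 0]) cube([53, 50, 2616]);
translate([53, 0, 205]) cube([412, 50, 34]);
translate([53, 0, 525]) cube([412, 50, 34]);
translate([53, 0, 845]) cube([412, 50, 34]);
translate([53, 0, 1165]) cube([412, 50, 34]);
translate([53, 0, 1485]) cube([412, 50, 34]);
translate([53, 0, 1805]) cube([412, 50, 34]);
translate([53, 0, 2125]) cube([412, 50, 34]);
translate([53, 0, 2445]) cube([412, 50, 34]);


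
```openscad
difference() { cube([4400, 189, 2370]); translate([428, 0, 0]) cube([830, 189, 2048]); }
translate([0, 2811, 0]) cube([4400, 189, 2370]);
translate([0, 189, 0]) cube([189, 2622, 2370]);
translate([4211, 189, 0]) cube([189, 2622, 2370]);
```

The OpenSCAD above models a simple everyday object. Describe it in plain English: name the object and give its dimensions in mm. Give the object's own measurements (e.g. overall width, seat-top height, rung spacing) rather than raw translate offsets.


A single room: four walls, each 2370 mm tall and 189 mm thick, enclosing an outside footprint 4400×3000 mm (x × y), no floor or roof. The front and back walls (−y and +y sides) run the full x-width; the side walls fit between their inner faces. A door opening 830 mm wide and 2048 mm tall is cut through the front wall from the floor up, its −x edge 428 mm from the wall's −x end.


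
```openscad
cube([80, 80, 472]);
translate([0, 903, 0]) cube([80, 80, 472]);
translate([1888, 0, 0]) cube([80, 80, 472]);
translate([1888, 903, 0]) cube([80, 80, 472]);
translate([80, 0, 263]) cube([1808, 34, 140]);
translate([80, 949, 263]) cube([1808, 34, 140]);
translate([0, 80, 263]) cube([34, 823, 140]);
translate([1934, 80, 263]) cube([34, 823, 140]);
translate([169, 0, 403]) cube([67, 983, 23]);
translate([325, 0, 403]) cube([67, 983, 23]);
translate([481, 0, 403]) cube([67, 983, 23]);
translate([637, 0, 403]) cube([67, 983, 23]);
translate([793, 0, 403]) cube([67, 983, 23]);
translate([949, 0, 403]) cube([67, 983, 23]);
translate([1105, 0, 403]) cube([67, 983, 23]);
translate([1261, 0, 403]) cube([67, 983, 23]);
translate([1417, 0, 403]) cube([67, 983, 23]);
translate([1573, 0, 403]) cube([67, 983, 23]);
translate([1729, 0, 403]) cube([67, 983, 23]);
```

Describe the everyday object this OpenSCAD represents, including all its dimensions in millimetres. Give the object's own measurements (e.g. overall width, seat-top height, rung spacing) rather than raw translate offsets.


A bed frame 1968 mm long (x) by 983 mm wide (y). Four 80×80 mm corner posts, 472 mm tall, at the corners of the footprint. Four rails of 34 mm thickness and 140 mm height run between adjacent posts with their undersides at z = 263 mm, their outer faces flush with the outside of the frame (the two x-running rails run between the posts' inner faces; the two y-running rails run between the posts' inner faces). 11 slats, each 67 mm wide (x) and 23 mm thick, lie across the top of the two x-running rails, running the full 983 mm width of the frame in y; along x they sit between the end posts with a 89 mm gap after the −x posts and between neighbouring slats, leaving 92 mm before the +x posts.


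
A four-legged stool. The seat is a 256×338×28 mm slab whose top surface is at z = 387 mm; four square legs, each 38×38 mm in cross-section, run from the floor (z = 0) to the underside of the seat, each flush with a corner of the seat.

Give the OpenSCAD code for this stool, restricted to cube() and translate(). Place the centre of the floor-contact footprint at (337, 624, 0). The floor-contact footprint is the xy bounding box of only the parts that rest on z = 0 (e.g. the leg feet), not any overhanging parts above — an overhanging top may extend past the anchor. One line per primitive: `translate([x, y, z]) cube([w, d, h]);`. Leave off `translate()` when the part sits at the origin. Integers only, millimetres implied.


translate([209, 455, 359]) cube([256, 338, 28]);
translate([209, 455, 0]) cube([38, 38, 359]);
translate([427, 455, 0]) cube([38, 38, 359]);
translate([209, 755, 0]) cube([38, 38, 359]);
translate([427, 755, 0]) cube([38, 38, 359]);


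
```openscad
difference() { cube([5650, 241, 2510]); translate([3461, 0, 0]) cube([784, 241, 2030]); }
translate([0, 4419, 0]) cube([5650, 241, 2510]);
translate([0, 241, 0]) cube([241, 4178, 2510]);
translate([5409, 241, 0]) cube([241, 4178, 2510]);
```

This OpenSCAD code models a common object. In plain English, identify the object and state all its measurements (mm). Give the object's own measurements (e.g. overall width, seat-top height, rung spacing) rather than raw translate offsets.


A single room: four walls, each 2510 mm tall and 241 mm thick, enclosing an outside footprint 5650×4660 mm (x × y), no floor or roof. The front and back walls (−y and +y sides) run the full x-width; the side walls fit between their inner faces. A door opening 784 mm wide and 2030 mm tall is cut through the front wall from the floor up, its −x edge 3461 mm from the wall's −x end.
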